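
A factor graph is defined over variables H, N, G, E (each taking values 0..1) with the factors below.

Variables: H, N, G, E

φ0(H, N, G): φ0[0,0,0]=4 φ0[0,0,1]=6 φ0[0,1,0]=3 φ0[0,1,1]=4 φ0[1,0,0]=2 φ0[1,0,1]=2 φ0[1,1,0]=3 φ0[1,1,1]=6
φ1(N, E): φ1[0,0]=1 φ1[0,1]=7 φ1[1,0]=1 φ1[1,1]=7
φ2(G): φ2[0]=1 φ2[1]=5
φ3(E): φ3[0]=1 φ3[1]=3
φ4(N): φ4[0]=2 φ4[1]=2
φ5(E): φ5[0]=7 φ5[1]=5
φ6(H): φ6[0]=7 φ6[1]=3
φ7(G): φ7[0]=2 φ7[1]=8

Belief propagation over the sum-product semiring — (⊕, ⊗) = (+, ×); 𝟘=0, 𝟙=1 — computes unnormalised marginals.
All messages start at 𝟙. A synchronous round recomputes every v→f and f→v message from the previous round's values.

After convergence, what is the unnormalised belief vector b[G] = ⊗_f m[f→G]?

b[G] = [28672, 842240]

init: all messages = 𝟙 over 2 values
r1 m[φ0→H] = [17, 13]
r1 m[φ0→N] = [14, 16]
r1 m[φ0→G] = [12, 18]
r1 m[φ1→N] = [8, 8]
r1 m[φ1→E] = [2, 14]
r1 m[φ2→G] = [1, 5]
r1 m[φ3→E] = [1, 3]
r1 m[φ4→N] = [2, 2]
r1 m[φ5→E] = [7, 5]
r1 m[φ6→H] = [7, 3]
r1 m[φ7→G] = [2, 8]
r1 m[H→φ0] = [1, 1]
r1 m[H→φ6] = [1, 1]
r1 m[N→φ0] = [1, 1]
r1 m[N→φ1] = [1, 1]
r1 m[N→φ4] = [1, 1]
r1 m[G→φ0] = [1, 1]
r1 m[G→φ2] = [1, 1]
r1 m[G→φ7] = [1, 1]
r1 m[E→φ1] = [1, 1]
r1 m[E→φ3] = [1, 1]
r1 m[E→φ5] = [1, 1]
r2 m[φ0→H] = [17, 13]
r2 m[φ0→N] = [14, 16]
r2 m[φ0→G] = [12, 18]
r2 m[φ1→N] = [8, 8]
r2 m[φ1→E] = [2, 14]
r2 m[φ2→G] = [1, 5]
r2 m[φ3→E] = [1, 3]
r2 m[φ4→N] = [2, 2]
r2 m[φ5→E] = [7, 5]
r2 m[φ6→H] = [7, 3]
r2 m[φ7→G] = [2, 8]
r2 m[H→φ0] = [7, 3]
r2 m[H→φ6] = [17, 13]
r2 m[N→φ0] = [16, 16]
r2 m[N→φ1] = [28, 32]
r2 m[N→φ4] = [112, 128]
r2 m[G→φ0] = [2, 40]
r2 m[G→φ2] = [24, 144]
r2 m[G→φ7] = [12, 90]
r2 m[E→φ1] = [7, 15]
r2 m[E→φ3] = [14, 70]
r2 m[E→φ5] = [2, 42]
r3 m[φ0→H] = [6624, 5280]
r3 m[φ0→N] = [1988, 1900]
r3 m[φ0→G] = [1024, 1504]
r3 m[φ1→N] = [112, 112]
r3 m[φ1→E] = [60, 420]
r3 m[φ2→G] = [1, 5]
r3 m[φ3→E] = [1, 3]
r3 m[φ4→N] = [2, 2]
r3 m[φ5→E] = [7, 5]
r3 m[φ6→H] = [7, 3]
r3 m[φ7→G] = [2, 8]
r3 m[H→φ0] = [7, 3]
r3 m[H→φ6] = [17, 13]
r3 m[N→φ0] = [16, 16]
r3 m[N→φ1] = [28, 32]
r3 m[N→φ4] = [112, 128]
r3 m[G→φ0] = [2, 40]
r3 m[G→φ2] = [24, 144]
r3 m[G→φ7] = [12, 90]
r3 m[E→φ1] = [7, 15]
r3 m[E→φ3] = [14, 70]
r3 m[E→φ5] = [2, 42]
r4 m[φ0→H] = [6624, 5280]
r4 m[φ0→N] = [1988, 1900]
r4 m[φ0→G] = [1024, 1504]
r4 m[φ1→N] = [112, 112]
r4 m[φ1→E] = [60, 420]
r4 m[φ2→G] = [1, 5]
r4 m[φ3→E] = [1, 3]
r4 m[φ4→N] = [2, 2]
r4 m[φ5→E] = [7, 5]
r4 m[φ6→H] = [7, 3]
r4 m[φ7→G] = [2, 8]
r4 m[H→φ0] = [7, 3]
r4 m[H→φ6] = [6624, 5280]
r4 m[N→φ0] = [224, 224]
r4 m[N→φ1] = [3976, 3800]
r4 m[N→φ4] = [222656, 212800]
r4 m[G→φ0] = [2, 40]
r4 m[G→φ2] = [2048, 12032]
r4 m[G→φ7] = [1024, 7520]
r4 m[E→φ1] = [7, 15]
r4 m[E→φ3] = [420, 2100]
r4 m[E→φ5] = [60, 1260]
r5 m[φ0→H] = [92736, 73920]
r5 m[φ0→N] = [1988, 1900]
r5 m[φ0→G] = [14336, 21056]
r5 m[φ1→N] = [112, 112]
r5 m[φ1→E] = [7776, 54432]
r5 m[φ2→G] = [1, 5]
r5 m[φ3→E] = [1, 3]
r5 m[φ4→N] = [2, 2]
r5 m[φ5→E] = [7, 5]
r5 m[φ6→H] = [7, 3]
r5 m[φ7→G] = [2, 8]
r5 m[H→φ0] = [7, 3]
r5 m[H→φ6] = [6624, 5280]
r5 m[N→φ0] = [224, 224]
r5 m[N→φ1] = [3976, 3800]
r5 m[N→φ4] = [222656, 212800]
r5 m[G→φ0] = [2, 40]
r5 m[G→φ2] = [2048, 12032]
r5 m[G→φ7] = [1024, 7520]
r5 m[E→φ1] = [7, 15]
r5 m[E→φ3] = [420, 2100]
r5 m[E→φ5] = [60, 1260]
r6 m[φ0→H] = [92736, 73920]
r6 m[φ0→N] = [1988, 1900]
r6 m[φ0→G] = [14336, 21056]
r6 m[φ1→N] = [112, 112]
r6 m[φ1→E] = [7776, 54432]
r6 m[φ2→G] = [1, 5]
r6 m[φ3→E] = [1, 3]
r6 m[φ4→N] = [2, 2]
r6 m[φ5→E] = [7, 5]
r6 m[φ6→H] = [7, 3]
r6 m[φ7→G] = [2, 8]
r6 m[H→φ0] = [7, 3]
r6 m[H→φ6] = [92736, 73920]
r6 m[N→φ0] = [224, 224]
r6 m[N→φ1] = [3976, 3800]
r6 m[N→φ4] = [222656, 212800]
r6 m[G→φ0] = [2, 40]
r6 m[G→φ2] = [28672, 168448]
r6 m[G→φ7] = [14336, 105280]
r6 m[E→φ1] = [7, 15]
r6 m[E→φ3] = [54432, 272160]
r6 m[E→φ5] = [7776, 163296]
r7 m[φ0→H] = [92736, 73920]
r7 m[φ0→N] = [1988, 1900]
r7 m[φ0→G] = [14336, 21056]
r7 m[φ1→N] = [112, 112]
r7 m[φ1→E] = [7776, 54432]
r7 m[φ2→G] = [1, 5]
r7 m[φ3→E] = [1, 3]
r7 m[φ4→N] = [2, 2]
r7 m[φ5→E] = [7, 5]
r7 m[φ6→H] = [7, 3]
r7 m[φ7→G] = [2, 8]
r7 m[H→φ0] = [7, 3]
r7 m[H→φ6] = [92736, 73920]
r7 m[N→φ0] = [224, 224]
r7 m[N→φ1] = [3976, 3800]
r7 m[N→φ4] = [222656, 212800]
r7 m[G→φ0] = [2, 40]
r7 m[G→φ2] = [28672, 168448]
r7 m[G→φ7] = [14336, 105280]
r7 m[E→φ1] = [7, 15]
r7 m[E→φ3] = [54432, 272160]
r7 m[E→φ5] = [7776, 163296]
fixed point reached at round 7
b[G] = ⊗ incoming = [28672, 842240]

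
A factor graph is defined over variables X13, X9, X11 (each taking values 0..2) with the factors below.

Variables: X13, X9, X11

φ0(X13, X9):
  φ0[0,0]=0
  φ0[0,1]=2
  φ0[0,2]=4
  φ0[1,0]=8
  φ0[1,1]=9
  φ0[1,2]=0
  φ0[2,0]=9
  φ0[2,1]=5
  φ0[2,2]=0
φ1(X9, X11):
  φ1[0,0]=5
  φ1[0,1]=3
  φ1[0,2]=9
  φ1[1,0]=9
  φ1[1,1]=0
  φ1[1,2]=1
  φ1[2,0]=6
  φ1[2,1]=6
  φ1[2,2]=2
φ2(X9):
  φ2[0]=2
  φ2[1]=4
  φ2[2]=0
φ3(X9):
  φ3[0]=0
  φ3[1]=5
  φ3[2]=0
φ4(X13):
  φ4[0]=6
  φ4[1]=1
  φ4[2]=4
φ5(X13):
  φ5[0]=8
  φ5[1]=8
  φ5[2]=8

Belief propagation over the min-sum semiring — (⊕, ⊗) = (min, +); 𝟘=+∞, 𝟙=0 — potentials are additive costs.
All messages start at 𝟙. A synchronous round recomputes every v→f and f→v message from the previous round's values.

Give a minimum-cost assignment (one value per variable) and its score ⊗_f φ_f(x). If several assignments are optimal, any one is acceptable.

init: all messages = 𝟙 over 3 values
r1 m[φ0→X13] = [0, 0, 0]
r1 m[φ0→X9] = [0, 2, 0]
r1 m[φ1→X9] = [3, 0, 2]
r1 m[φ1→X11] = [5, 0, 1]
r1 m[φ2→X9] = [2, 4, 0]
r1 m[φ3→X9] = [0, 5, 0]
r1 m[φ4→X13] = [6, 1, 4]
r1 m[φ5→X13] = [8, 8, 8]
r1 m[X13→φ0] = [0, 0, 0]
r1 m[X13→φ4] = [0, 0, 0]
r1 m[X13→φ5] = [0, 0, 0]
r1 m[X9→φ0] = [0, 0, 0]
r1 m[X9→φ1] = [0, 0, 0]
r1 m[X9→φ2] = [0, 0, 0]
r1 m[X9→φ3] = [0, 0, 0]
r1 m[X11→φ1] = [0, 0, 0]
r2 m[φ0→X13] = [0, 0, 0]
r2 m[φ0→X9] = [0, 2, 0]
r2 m[φ1→X9] = [3, 0, 2]
r2 m[φ1→X11] = [5, 0, 1]
r2 m[φ2→X9] = [2, 4, 0]
r2 m[φ3→X9] = [0, 5, 0]
r2 m[φ4→X13] = [6, 1, 4]
r2 m[φ5→X13] = [8, 8, 8]
r2 m[X13→φ0] = [14, 9, 12]
r2 m[X13→φ4] = [8, 8, 8]
r2 m[X13→φ5] = [6, 1, 4]
r2 m[X9→φ0] = [5, 9, 2]
r2 m[X9→φ1] = [2, 11, 0]
r2 m[X9→φ2] = [3, 7, 2]
r2 m[X9→φ3] = [5, 6, 2]
r2 m[X11→φ1] = [0, 0, 0]
r3 m[φ0→X13] = [5, 2, 2]
r3 m[φ0→X9] = [14, 16, 9]
r3 m[φ1→X9] = [3, 0, 2]
r3 m[φ1→X11] = [6, 5, 2]
r3 m[φ2→X9] = [2, 4, 0]
r3 m[φ3→X9] = [0, 5, 0]
r3 m[φ4→X13] = [6, 1, 4]
r3 m[φ5→X13] = [8, 8, 8]
r3 m[X13→φ0] = [14, 9, 12]
r3 m[X13→φ4] = [8, 8, 8]
r3 m[X13→φ5] = [6, 1, 4]
r3 m[X9→φ0] = [5, 9, 2]
r3 m[X9→φ1] = [2, 11, 0]
r3 m[X9→φ2] = [3, 7, 2]
r3 m[X9→φ3] = [5, 6, 2]
r3 m[X11→φ1] = [0, 0, 0]
r4 m[φ0→X13] = [5, 2, 2]
r4 m[φ0→X9] = [14, 16, 9]
r4 m[φ1→X9] = [3, 0, 2]
r4 m[φ1→X11] = [6, 5, 2]
r4 m[φ2→X9] = [2, 4, 0]
r4 m[φ3→X9] = [0, 5, 0]
r4 m[φ4→X13] = [6, 1, 4]
r4 m[φ5→X13] = [8, 8, 8]
r4 m[X13→φ0] = [14, 9, 12]
r4 m[X13→φ4] = [13, 10, 10]
r4 m[X13→φ5] = [11, 3, 6]
r4 m[X9→φ0] = [5, 9, 2]
r4 m[X9→φ1] = [16, 25, 9]
r4 m[X9→φ2] = [17, 21, 11]
r4 m[X9→φ3] = [19, 20, 11]
r4 m[X11→φ1] = [0, 0, 0]
r5 m[φ0→X13] = [5, 2, 2]
r5 m[φ0→X9] = [14, 16, 9]
r5 m[φ1→X9] = [3, 0, 2]
r5 m[φ1→X11] = [15, 15, 11]
r5 m[φ2→X9] = [2, 4, 0]
r5 m[φ3→X9] = [0, 5, 0]
r5 m[φ4→X13] = [6, 1, 4]
r5 m[φ5→X13] = [8, 8, 8]
r5 m[X13→φ0] = [14, 9, 12]
r5 m[X13→φ4] = [13, 10, 10]
r5 m[X13→φ5] = [11, 3, 6]
r5 m[X9→φ0] = [5, 9, 2]
r5 m[X9→φ1] = [16, 25, 9]
r5 m[X9→φ2] = [17, 21, 11]
r5 m[X9→φ3] = [19, 20, 11]
r5 m[X11→φ1] = [0, 0, 0]
r6 m[φ0→X13] = [5, 2, 2]
r6 m[φ0→X9] = [14, 16, 9]
r6 m[φ1→X9] = [3, 0, 2]
r6 m[φ1→X11] = [15, 15, 11]
r6 m[φ2→X9] = [2, 4, 0]
r6 m[φ3→X9] = [0, 5, 0]
r6 m[φ4→X13] = [6, 1, 4]
r6 m[φ5→X13] = [8, 8, 8]
r6 m[X13→φ0] = [14, 9, 12]
r6 m[X13→φ4] = [13, 10, 10]
r6 m[X13→φ5] = [11, 3, 6]
r6 m[X9→φ0] = [5, 9, 2]
r6 m[X9→φ1] = [16, 25, 9]
r6 m[X9→φ2] = [17, 21, 11]
r6 m[X9→φ3] = [19, 20, 11]
r6 m[X11→φ1] = [0, 0, 0]
fixed point reached at round 6
traceback from X13: (X13=1, X9=2, X11=2), score=11

assignment: (X13=1, X9=2, X11=2); score = 11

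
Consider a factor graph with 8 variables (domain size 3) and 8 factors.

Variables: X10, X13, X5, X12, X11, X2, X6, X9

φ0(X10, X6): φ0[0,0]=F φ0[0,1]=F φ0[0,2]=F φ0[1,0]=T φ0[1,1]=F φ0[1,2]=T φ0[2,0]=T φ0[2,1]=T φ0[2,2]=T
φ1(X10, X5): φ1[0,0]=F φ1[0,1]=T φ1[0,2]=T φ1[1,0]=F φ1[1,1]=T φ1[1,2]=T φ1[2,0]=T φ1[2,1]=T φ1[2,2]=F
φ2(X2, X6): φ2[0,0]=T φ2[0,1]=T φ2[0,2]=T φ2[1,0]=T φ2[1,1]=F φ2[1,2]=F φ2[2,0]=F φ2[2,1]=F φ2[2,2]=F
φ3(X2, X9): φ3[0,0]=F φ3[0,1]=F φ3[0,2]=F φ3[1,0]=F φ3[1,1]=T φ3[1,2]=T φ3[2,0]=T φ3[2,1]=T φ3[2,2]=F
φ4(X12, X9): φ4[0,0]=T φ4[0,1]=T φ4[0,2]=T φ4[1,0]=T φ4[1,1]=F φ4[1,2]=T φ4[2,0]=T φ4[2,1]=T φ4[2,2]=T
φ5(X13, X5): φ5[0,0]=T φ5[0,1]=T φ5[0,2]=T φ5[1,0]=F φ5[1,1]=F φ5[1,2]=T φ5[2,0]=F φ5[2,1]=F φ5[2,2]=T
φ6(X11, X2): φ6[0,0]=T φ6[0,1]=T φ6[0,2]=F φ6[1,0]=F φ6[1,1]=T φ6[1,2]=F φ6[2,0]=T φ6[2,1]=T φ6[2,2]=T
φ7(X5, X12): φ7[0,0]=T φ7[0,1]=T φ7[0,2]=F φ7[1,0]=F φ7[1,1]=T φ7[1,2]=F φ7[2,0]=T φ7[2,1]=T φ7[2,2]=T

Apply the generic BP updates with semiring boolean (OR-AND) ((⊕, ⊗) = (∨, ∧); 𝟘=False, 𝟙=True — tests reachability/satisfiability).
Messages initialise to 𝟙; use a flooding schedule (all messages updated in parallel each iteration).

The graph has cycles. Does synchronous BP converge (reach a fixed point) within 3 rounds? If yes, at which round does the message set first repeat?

init: all messages = 𝟙 over 3 values
r1 m[φ0→X10] = [F, T, T]
r1 m[φ0→X6] = [T, T, T]
r1 m[φ1→X10] = [T, T, T]
r1 m[φ1→X5] = [T, T, T]
r1 m[φ2→X2] = [T, T, F]
r1 m[φ2→X6] = [T, T, T]
r1 m[φ3→X2] = [F, T, T]
r1 m[φ3→X9] = [T, T, T]
r1 m[φ4→X12] = [T, T, T]
r1 m[φ4→X9] = [T, T, T]
r1 m[φ5→X13] = [T, T, T]
r1 m[φ5→X5] = [T, T, T]
r1 m[φ6→X11] = [T, T, T]
r1 m[φ6→X2] = [T, T, T]
r1 m[φ7→X5] = [T, T, T]
r1 m[φ7→X12] = [T, T, T]
r1 m[X10→φ0] = [T, T, T]
r1 m[X10→φ1] = [T, T, T]
r1 m[X13→φ5] = [T, T, T]
r1 m[X5→φ1] = [T, T, T]
r1 m[X5→φ5] = [T, T, T]
r1 m[X5→φ7] = [T, T, T]
r1 m[X12→φ4] = [T, T, T]
r1 m[X12→φ7] = [T, T, T]
r1 m[X11→φ6] = [T, T, T]
r1 m[X2→φ2] = [T, T, T]
r1 m[X2→φ3] = [T, T, T]
r1 m[X2→φ6] = [T, T, T]
r1 m[X6→φ0] = [T, T, T]
r1 m[X6→φ2] = [T, T, T]
r1 m[X9→φ3] = [T, T, T]
r1 m[X9→φ4] = [T, T, T]
r2 m[φ0→X10] = [F, T, T]
r2 m[φ0→X6] = [T, T, T]
r2 m[φ1→X10] = [T, T, T]
r2 m[φ1→X5] = [T, T, T]
r2 m[φ2→X2] = [T, T, F]
r2 m[φ2→X6] = [T, T, T]
r2 m[φ3→X2] = [F, T, T]
r2 m[φ3→X9] = [T, T, T]
r2 m[φ4→X12] = [T, T, T]
r2 m[φ4→X9] = [T, T, T]
r2 m[φ5→X13] = [T, T, T]
r2 m[φ5→X5] = [T, T, T]
r2 m[φ6→X11] = [T, T, T]
r2 m[φ6→X2] = [T, T, T]
r2 m[φ7→X5] = [T, T, T]
r2 m[φ7→X12] = [T, T, T]
r2 m[X10→φ0] = [T, T, T]
r2 m[X10→φ1] = [F, T, T]
r2 m[X13→φ5] = [T, T, T]
r2 m[X5→φ1] = [T, T, T]
r2 m[X5→φ5] = [T, T, T]
r2 m[X5→φ7] = [T, T, T]
r2 m[X12→φ4] = [T, T, T]
r2 m[X12→φ7] = [T, T, T]
r2 m[X11→φ6] = [T, T, T]
r2 m[X2→φ2] = [F, T, T]
r2 m[X2→φ3] = [T, T, F]
r2 m[X2→φ6] = [F, T, F]
r2 m[X6→φ0] = [T, T, T]
r2 m[X6→φ2] = [T, T, T]
r2 m[X9→φ3] = [T, T, T]
r2 m[X9→φ4] = [T, T, T]
r3 m[φ0→X10] = [F, T, T]
r3 m[φ0→X6] = [T, T, T]
r3 m[φ1→X10] = [T, T, T]
r3 m[φ1→X5] = [T, T, T]
r3 m[φ2→X2] = [T, T, F]
r3 m[φ2→X6] = [T, F, F]
r3 m[φ3→X2] = [F, T, T]
r3 m[φ3→X9] = [F, T, T]
r3 m[φ4→X12] = [T, T, T]
r3 m[φ4→X9] = [T, T, T]
r3 m[φ5→X13] = [T, T, T]
r3 m[φ5→X5] = [T, T, T]
r3 m[φ6→X11] = [T, T, T]
r3 m[φ6→X2] = [T, T, T]
r3 m[φ7→X5] = [T, T, T]
r3 m[φ7→X12] = [T, T, T]
r3 m[X10→φ0] = [T, T, T]
r3 m[X10→φ1] = [F, T, T]
r3 m[X13→φ5] = [T, T, T]
r3 m[X5→φ1] = [T, T, T]
r3 m[X5→φ5] = [T, T, T]
r3 m[X5→φ7] = [T, T, T]
r3 m[X12→φ4] = [T, T, T]
r3 m[X12→φ7] = [T, T, T]
r3 m[X11→φ6] = [T, T, T]
r3 m[X2→φ2] = [F, T, T]
r3 m[X2→φ3] = [T, T, F]
r3 m[X2→φ6] = [F, T, F]
r3 m[X6→φ0] = [T, T, T]
r3 m[X6→φ2] = [T, T, T]
r3 m[X9→φ3] = [T, T, T]
r3 m[X9→φ4] = [T, T, T]
no fixed point within 3 rounds

NOT CONVERGED within 3 rounds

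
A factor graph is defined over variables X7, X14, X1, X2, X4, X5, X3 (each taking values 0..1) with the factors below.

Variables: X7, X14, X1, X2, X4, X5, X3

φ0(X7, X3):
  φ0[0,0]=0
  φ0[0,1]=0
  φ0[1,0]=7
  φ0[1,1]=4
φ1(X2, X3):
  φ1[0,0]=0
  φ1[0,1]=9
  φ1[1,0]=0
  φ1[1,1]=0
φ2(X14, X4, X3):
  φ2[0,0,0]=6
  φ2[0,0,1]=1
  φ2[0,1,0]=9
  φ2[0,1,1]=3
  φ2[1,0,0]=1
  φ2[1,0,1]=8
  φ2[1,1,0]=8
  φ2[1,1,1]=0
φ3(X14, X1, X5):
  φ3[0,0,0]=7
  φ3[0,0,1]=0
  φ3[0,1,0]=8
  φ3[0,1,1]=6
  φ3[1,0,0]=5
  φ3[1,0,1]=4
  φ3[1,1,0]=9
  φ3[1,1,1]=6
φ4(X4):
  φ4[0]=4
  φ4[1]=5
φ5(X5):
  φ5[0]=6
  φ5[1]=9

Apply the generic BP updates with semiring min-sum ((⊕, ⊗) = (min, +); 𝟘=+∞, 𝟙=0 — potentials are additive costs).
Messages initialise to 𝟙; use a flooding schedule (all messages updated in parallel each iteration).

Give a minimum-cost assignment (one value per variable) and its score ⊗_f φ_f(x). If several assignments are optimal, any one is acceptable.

assignment: (X7=0, X14=0, X1=0, X2=1, X4=0, X5=1, X3=1); score = 14

init: all messages = 𝟙 over 2 values
r1 m[φ0→X7] = [0, 4]
r1 m[φ0→X3] = [0, 0]
r1 m[φ1→X2] = [0, 0]
r1 m[φ1→X3] = [0, 0]
r1 m[φ2→X14] = [1, 0]
r1 m[φ2→X4] = [1, 0]
r1 m[φ2→X3] = [1, 0]
r1 m[φ3→X14] = [0, 4]
r1 m[φ3→X1] = [0, 6]
r1 m[φ3→X5] = [5, 0]
r1 m[φ4→X4] = [4, 5]
r1 m[φ5→X5] = [6, 9]
r1 m[X7→φ0] = [0, 0]
r1 m[X14→φ2] = [0, 0]
r1 m[X14→φ3] = [0, 0]
r1 m[X1→φ3] = [0, 0]
r1 m[X2→φ1] = [0, 0]
r1 m[X4→φ2] = [0, 0]
r1 m[X4→φ4] = [0, 0]
r1 m[X5→φ3] = [0, 0]
r1 m[X5→φ5] = [0, 0]
r1 m[X3→φ0] = [0, 0]
r1 m[X3→φ1] = [0, 0]
r1 m[X3→φ2] = [0, 0]
r2 m[φ0→X7] = [0, 4]
r2 m[φ0→X3] = [0, 0]
r2 m[φ1→X2] = [0, 0]
r2 m[φ1→X3] = [0, 0]
r2 m[φ2→X14] = [1, 0]
r2 m[φ2→X4] = [1, 0]
r2 m[φ2→X3] = [1, 0]
r2 m[φ3→X14] = [0, 4]
r2 m[φ3→X1] = [0, 6]
r2 m[φ3→X5] = [5, 0]
r2 m[φ4→X4] = [4, 5]
r2 m[φ5→X5] = [6, 9]
r2 m[X7→φ0] = [0, 0]
r2 m[X14→φ2] = [0, 4]
r2 m[X14→φ3] = [1, 0]
r2 m[X1→φ3] = [0, 0]
r2 m[X2→φ1] = [0, 0]
r2 m[X4→φ2] = [4, 5]
r2 m[X4→φ4] = [1, 0]
r2 m[X5→φ3] = [6, 9]
r2 m[X5→φ5] = [5, 0]
r2 m[X3→φ0] = [1, 0]
r2 m[X3→φ1] = [1, 0]
r2 m[X3→φ2] = [0, 0]
r3 m[φ0→X7] = [0, 4]
r3 m[φ0→X3] = [0, 0]
r3 m[φ1→X2] = [1, 0]
r3 m[φ1→X3] = [0, 0]
r3 m[φ2→X14] = [5, 5]
r3 m[φ2→X4] = [1, 3]
r3 m[φ2→X3] = [9, 5]
r3 m[φ3→X14] = [9, 11]
r3 m[φ3→X1] = [10, 15]
r3 m[φ3→X5] = [5, 1]
r3 m[φ4→X4] = [4, 5]
r3 m[φ5→X5] = [6, 9]
r3 m[X7→φ0] = [0, 0]
r3 m[X14→φ2] = [0, 4]
r3 m[X14→φ3] = [1, 0]
r3 m[X1→φ3] = [0, 0]
r3 m[X2→φ1] = [0, 0]
r3 m[X4→φ2] = [4, 5]
r3 m[X4→φ4] = [1, 0]
r3 m[X5→φ3] = [6, 9]
r3 m[X5→φ5] = [5, 0]
r3 m[X3→φ0] = [1, 0]
r3 m[X3→φ1] = [1, 0]
r3 m[X3→φ2] = [0, 0]
r4 m[φ0→X7] = [0, 4]
r4 m[φ0→X3] = [0, 0]
r4 m[φ1→X2] = [1, 0]
r4 m[φ1→X3] = [0, 0]
r4 m[φ2→X14] = [5, 5]
r4 m[φ2→X4] = [1, 3]
r4 m[φ2→X3] = [9, 5]
r4 m[φ3→X14] = [9, 11]
r4 m[φ3→X1] = [10, 15]
r4 m[φ3→X5] = [5, 1]
r4 m[φ4→X4] = [4, 5]
r4 m[φ5→X5] = [6, 9]
r4 m[X7→φ0] = [0, 0]
r4 m[X14→φ2] = [9, 11]
r4 m[X14→φ3] = [5, 5]
r4 m[X1→φ3] = [0, 0]
r4 m[X2→φ1] = [0, 0]
r4 m[X4→φ2] = [4, 5]
r4 m[X4→φ4] = [1, 3]
r4 m[X5→φ3] = [6, 9]
r4 m[X5→φ5] = [5, 1]
r4 m[X3→φ0] = [9, 5]
r4 m[X3→φ1] = [9, 5]
r4 m[X3→φ2] = [0, 0]
r5 m[φ0→X7] = [5, 9]
r5 m[φ0→X3] = [0, 0]
r5 m[φ1→X2] = [9, 5]
r5 m[φ1→X3] = [0, 0]
r5 m[φ2→X14] = [5, 5]
r5 m[φ2→X4] = [10, 11]
r5 m[φ2→X3] = [16, 14]
r5 m[φ3→X14] = [9, 11]
r5 m[φ3→X1] = [14, 19]
r5 m[φ3→X5] = [10, 5]
r5 m[φ4→X4] = [4, 5]
r5 m[φ5→X5] = [6, 9]
r5 m[X7→φ0] = [0, 0]
r5 m[X14→φ2] = [9, 11]
r5 m[X14→φ3] = [5, 5]
r5 m[X1→φ3] = [0, 0]
r5 m[X2→φ1] = [0, 0]
r5 m[X4→φ2] = [4, 5]
r5 m[X4→φ4] = [1, 3]
r5 m[X5→φ3] = [6, 9]
r5 m[X5→φ5] = [5, 1]
r5 m[X3→φ0] = [9, 5]
r5 m[X3→φ1] = [9, 5]
r5 m[X3→φ2] = [0, 0]
r6 m[φ0→X7] = [5, 9]
r6 m[φ0→X3] = [0, 0]
r6 m[φ1→X2] = [9, 5]
r6 m[φ1→X3] = [0, 0]
r6 m[φ2→X14] = [5, 5]
r6 m[φ2→X4] = [10, 11]
r6 m[φ2→X3] = [16, 14]
r6 m[φ3→X14] = [9, 11]
r6 m[φ3→X1] = [14, 19]
r6 m[φ3→X5] = [10, 5]
r6 m[φ4→X4] = [4, 5]
r6 m[φ5→X5] = [6, 9]
r6 m[X7→φ0] = [0, 0]
r6 m[X14→φ2] = [9, 11]
r6 m[X14→φ3] = [5, 5]
r6 m[X1→φ3] = [0, 0]
r6 m[X2→φ1] = [0, 0]
r6 m[X4→φ2] = [4, 5]
r6 m[X4→φ4] = [10, 11]
r6 m[X5→φ3] = [6, 9]
r6 m[X5→φ5] = [10, 5]
r6 m[X3→φ0] = [16, 14]
r6 m[X3→φ1] = [16, 14]
r6 m[X3→φ2] = [0, 0]
r7 m[φ0→X7] = [14, 18]
r7 m[φ0→X3] = [0, 0]
r7 m[φ1→X2] = [16, 14]
r7 m[φ1→X3] = [0, 0]
r7 m[φ2→X14] = [5, 5]
r7 m[φ2→X4] = [10, 11]
r7 m[φ2→X3] = [16, 14]
r7 m[φ3→X14] = [9, 11]
r7 m[φ3→X1] = [14, 19]
r7 m[φ3→X5] = [10, 5]
r7 m[φ4→X4] = [4, 5]
r7 m[φ5→X5] = [6, 9]
r7 m[X7→φ0] = [0, 0]
r7 m[X14→φ2] = [9, 11]
r7 m[X14→φ3] = [5, 5]
r7 m[X1→φ3] = [0, 0]
r7 m[X2→φ1] = [0, 0]
r7 m[X4→φ2] = [4, 5]
r7 m[X4→φ4] = [10, 11]
r7 m[X5→φ3] = [6, 9]
r7 m[X5→φ5] = [10, 5]
r7 m[X3→φ0] = [16, 14]
r7 m[X3→φ1] = [16, 14]
r7 m[X3→φ2] = [0, 0]
r8 m[φ0→X7] = [14, 18]
r8 m[φ0→X3] = [0, 0]
r8 m[φ1→X2] = [16, 14]
r8 m[φ1→X3] = [0, 0]
r8 m[φ2→X14] = [5, 5]
r8 m[φ2→X4] = [10, 11]
r8 m[φ2→X3] = [16, 14]
r8 m[φ3→X14] = [9, 11]
r8 m[φ3→X1] = [14, 19]
r8 m[φ3→X5] = [10, 5]
r8 m[φ4→X4] = [4, 5]
r8 m[φ5→X5] = [6, 9]
r8 m[X7→φ0] = [0, 0]
r8 m[X14→φ2] = [9, 11]
r8 m[X14→φ3] = [5, 5]
r8 m[X1→φ3] = [0, 0]
r8 m[X2→φ1] = [0, 0]
r8 m[X4→φ2] = [4, 5]
r8 m[X4→φ4] = [10, 11]
r8 m[X5→φ3] = [6, 9]
r8 m[X5→φ5] = [10, 5]
r8 m[X3→φ0] = [16, 14]
r8 m[X3→φ1] = [16, 14]
r8 m[X3→φ2] = [0, 0]
fixed point reached at round 8
traceback from X7: (X7=0, X14=0, X1=0, X2=1, X4=0, X5=1, X3=1), score=14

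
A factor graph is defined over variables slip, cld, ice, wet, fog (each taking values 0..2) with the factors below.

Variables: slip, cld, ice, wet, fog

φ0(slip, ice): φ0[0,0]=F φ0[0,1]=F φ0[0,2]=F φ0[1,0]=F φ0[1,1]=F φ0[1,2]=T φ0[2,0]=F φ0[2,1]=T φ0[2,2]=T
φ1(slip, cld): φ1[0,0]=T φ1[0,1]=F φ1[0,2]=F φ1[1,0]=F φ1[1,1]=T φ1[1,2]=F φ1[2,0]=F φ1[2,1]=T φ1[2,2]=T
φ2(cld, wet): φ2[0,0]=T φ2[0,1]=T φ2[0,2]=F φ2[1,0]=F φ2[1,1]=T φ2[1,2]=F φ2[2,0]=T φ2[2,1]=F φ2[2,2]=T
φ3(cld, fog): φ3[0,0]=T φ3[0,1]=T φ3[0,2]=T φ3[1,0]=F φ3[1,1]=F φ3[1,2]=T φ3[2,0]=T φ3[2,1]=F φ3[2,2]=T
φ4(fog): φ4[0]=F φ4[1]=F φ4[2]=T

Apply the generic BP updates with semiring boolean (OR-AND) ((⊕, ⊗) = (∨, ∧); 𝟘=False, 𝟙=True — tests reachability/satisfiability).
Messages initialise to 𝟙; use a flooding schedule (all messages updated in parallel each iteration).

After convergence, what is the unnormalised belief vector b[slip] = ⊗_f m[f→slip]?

b[slip] = [F, T, T]

init: all messages = 𝟙 over 3 values
r1 m[φ0→slip] = [F, T, T]
r1 m[φ0→ice] = [F, T, T]
r1 m[φ1→slip] = [T, T, T]
r1 m[φ1→cld] = [T, T, T]
r1 m[φ2→cld] = [T, T, T]
r1 m[φ2→wet] = [T, T, T]
r1 m[φ3→cld] = [T, T, T]
r1 m[φ3→fog] = [T, T, T]
r1 m[φ4→fog] = [F, F, T]
r1 m[slip→φ0] = [T, T, T]
r1 m[slip→φ1] = [T, T, T]
r1 m[cld→φ1] = [T, T, T]
r1 m[cld→φ2] = [T, T, T]
r1 m[cld→φ3] = [T, T, T]
r1 m[ice→φ0] = [T, T, T]
r1 m[wet→φ2] = [T, T, T]
r1 m[fog→φ3] = [T, T, T]
r1 m[fog→φ4] = [T, T, T]
r2 m[φ0→slip] = [F, T, T]
r2 m[φ0→ice] = [F, T, T]
r2 m[φ1→slip] = [T, T, T]
r2 m[φ1→cld] = [T, T, T]
r2 m[φ2→cld] = [T, T, T]
r2 m[φ2→wet] = [T, T, T]
r2 m[φ3→cld] = [T, T, T]
r2 m[φ3→fog] = [T, T, T]
r2 m[φ4→fog] = [F, F, T]
r2 m[slip→φ0] = [T, T, T]
r2 m[slip→φ1] = [F, T, T]
r2 m[cld→φ1] = [T, T, T]
r2 m[cld→φ2] = [T, T, T]
r2 m[cld→φ3] = [T, T, T]
r2 m[ice→φ0] = [T, T, T]
r2 m[wet→φ2] = [T, T, T]
r2 m[fog→φ3] = [F, F, T]
r2 m[fog→φ4] = [T, T, T]
r3 m[φ0→slip] = [F, T, T]
r3 m[φ0→ice] = [F, T, T]
r3 m[φ1→slip] = [T, T, T]
r3 m[φ1→cld] = [F, T, T]
r3 m[φ2→cld] = [T, T, T]
r3 m[φ2→wet] = [T, T, T]
r3 m[φ3→cld] = [T, T, T]
r3 m[φ3→fog] = [T, T, T]
r3 m[φ4→fog] = [F, F, T]
r3 m[slip→φ0] = [T, T, T]
r3 m[slip→φ1] = [F, T, T]
r3 m[cld→φ1] = [T, T, T]
r3 m[cld→φ2] = [T, T, T]
r3 m[cld→φ3] = [T, T, T]
r3 m[ice→φ0] = [T, T, T]
r3 m[wet→φ2] = [T, T, T]
r3 m[fog→φ3] = [F, F, T]
r3 m[fog→φ4] = [T, T, T]
r4 m[φ0→slip] = [F, T, T]
r4 m[φ0→ice] = [F, T, T]
r4 m[φ1→slip] = [T, T, T]
r4 m[φ1→cld] = [F, T, T]
r4 m[φ2→cld] = [T, T, T]
r4 m[φ2→wet] = [T, T, T]
r4 m[φ3→cld] = [T, T, T]
r4 m[φ3→fog] = [T, T, T]
r4 m[φ4→fog] = [F, F, T]
r4 m[slip→φ0] = [T, T, T]
r4 m[slip→φ1] = [F, T, T]
r4 m[cld→φ1] = [T, T, T]
r4 m[cld→φ2] = [F, T, T]
r4 m[cld→φ3] = [F, T, T]
r4 m[ice→φ0] = [T, T, T]
r4 m[wet→φ2] = [T, T, T]
r4 m[fog→φ3] = [F, F, T]
r4 m[fog→φ4] = [T, T, T]
r5 m[φ0→slip] = [F, T, T]
r5 m[φ0→ice] = [F, T, T]
r5 m[φ1→slip] = [T, T, T]
r5 m[φ1→cld] = [F, T, T]
r5 m[φ2→cld] = [T, T, T]
r5 m[φ2→wet] = [T, T, T]
r5 m[φ3→cld] = [T, T, T]
r5 m[φ3→fog] = [T, F, T]
r5 m[φ4→fog] = [F, F, T]
r5 m[slip→φ0] = [T, T, T]
r5 m[slip→φ1] = [F, T, T]
r5 m[cld→φ1] = [T, T, T]
r5 m[cld→φ2] = [F, T, T]
r5 m[cld→φ3] = [F, T, T]
r5 m[ice→φ0] = [T, T, T]
r5 m[wet→φ2] = [T, T, T]
r5 m[fog→φ3] = [F, F, T]
r5 m[fog→φ4] = [T, T, T]
r6 m[φ0→slip] = [F, T, T]
r6 m[φ0→ice] = [F, T, T]
r6 m[φ1→slip] = [T, T, T]
r6 m[φ1→cld] = [F, T, T]
r6 m[φ2→cld] = [T, T, T]
r6 m[φ2→wet] = [T, T, T]
r6 m[φ3→cld] = [T, T, T]
r6 m[φ3→fog] = [T, F, T]
r6 m[φ4→fog] = [F, F, T]
r6 m[slip→φ0] = [T, T, T]
r6 m[slip→φ1] = [F, T, T]
r6 m[cld→φ1] = [T, T, T]
r6 m[cld→φ2] = [F, T, T]
r6 m[cld→φ3] = [F, T, T]
r6 m[ice→φ0] = [T, T, T]
r6 m[wet→φ2] = [T, T, T]
r6 m[fog→φ3] = [F, F, T]
r6 m[fog→φ4] = [T, F, T]
r7 m[φ0→slip] = [F, T, T]
r7 m[φ0→ice] = [F, T, T]
r7 m[φ1→slip] = [T, T, T]
r7 m[φ1→cld] = [F, T, T]
r7 m[φ2→cld] = [T, T, T]
r7 m[φ2→wet] = [T, T, T]
r7 m[φ3→cld] = [T, T, T]
r7 m[φ3→fog] = [T, F, T]
r7 m[φ4→fog] = [F, F, T]
r7 m[slip→φ0] = [T, T, T]
r7 m[slip→φ1] = [F, T, T]
r7 m[cld→φ1] = [T, T, T]
r7 m[cld→φ2] = [F, T, T]
r7 m[cld→φ3] = [F, T, T]
r7 m[ice→φ0] = [T, T, T]
r7 m[wet→φ2] = [T, T, T]
r7 m[fog→φ3] = [F, F, T]
r7 m[fog→φ4] = [T, F, T]
fixed point reached at round 7
b[slip] = ⊗ incoming = [F, T, T]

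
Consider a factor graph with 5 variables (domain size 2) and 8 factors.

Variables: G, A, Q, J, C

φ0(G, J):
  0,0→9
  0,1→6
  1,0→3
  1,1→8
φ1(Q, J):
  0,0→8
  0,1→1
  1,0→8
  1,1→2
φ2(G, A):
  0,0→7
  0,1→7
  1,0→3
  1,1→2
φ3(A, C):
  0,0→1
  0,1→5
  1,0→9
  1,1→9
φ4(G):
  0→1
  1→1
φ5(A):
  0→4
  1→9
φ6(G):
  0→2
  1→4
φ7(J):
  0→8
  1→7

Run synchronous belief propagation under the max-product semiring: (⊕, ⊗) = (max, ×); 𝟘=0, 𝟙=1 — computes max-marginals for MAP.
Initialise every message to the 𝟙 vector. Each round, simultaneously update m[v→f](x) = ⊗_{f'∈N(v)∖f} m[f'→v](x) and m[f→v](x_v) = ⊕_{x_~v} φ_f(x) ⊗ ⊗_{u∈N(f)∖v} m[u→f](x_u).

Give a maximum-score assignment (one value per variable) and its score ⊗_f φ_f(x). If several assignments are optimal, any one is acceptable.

assignment: (G=0, A=1, Q=0, J=0, C=0); score = 653184

init: all messages = 𝟙 over 2 values
r1 m[φ0→G] = [9, 8]
r1 m[φ0→J] = [9, 8]
r1 m[φ1→Q] = [8, 8]
r1 m[φ1→J] = [8, 2]
r1 m[φ2→G] = [7, 3]
r1 m[φ2→A] = [7, 7]
r1 m[φ3→A] = [5, 9]
r1 m[φ3→C] = [9, 9]
r1 m[φ4→G] = [1, 1]
r1 m[φ5→A] = [4, 9]
r1 m[φ6→G] = [2, 4]
r1 m[φ7→J] = [8, 7]
r1 m[G→φ0] = [1, 1]
r1 m[G→φ2] = [1, 1]
r1 m[G→φ4] = [1, 1]
r1 m[G→φ6] = [1, 1]
r1 m[A→φ2] = [1, 1]
r1 m[A→φ3] = [1, 1]
r1 m[A→φ5] = [1, 1]
r1 m[Q→φ1] = [1, 1]
r1 m[J→φ0] = [1, 1]
r1 m[J→φ1] = [1, 1]
r1 m[J→φ7] = [1, 1]
r1 m[C→φ3] = [1, 1]
r2 m[φ0→G] = [9, 8]
r2 m[φ0→J] = [9, 8]
r2 m[φ1→Q] = [8, 8]
r2 m[φ1→J] = [8, 2]
r2 m[φ2→G] = [7, 3]
r2 m[φ2→A] = [7, 7]
r2 m[φ3→A] = [5, 9]
r2 m[φ3→C] = [9, 9]
r2 m[φ4→G] = [1, 1]
r2 m[φ5→A] = [4, 9]
r2 m[φ6→G] = [2, 4]
r2 m[φ7→J] = [8, 7]
r2 m[G→φ0] = [14, 12]
r2 m[G→φ2] = [18, 32]
r2 m[G→φ4] = [126, 96]
r2 m[G→φ6] = [63, 24]
r2 m[A→φ2] = [20, 81]
r2 m[A→φ3] = [28, 63]
r2 m[A→φ5] = [35, 63]
r2 m[Q→φ1] = [1, 1]
r2 m[J→φ0] = [64, 14]
r2 m[J→φ1] = [72, 56]
r2 m[J→φ7] = [72, 16]
r2 m[C→φ3] = [1, 1]
r3 m[φ0→G] = [576, 192]
r3 m[φ0→J] = [126, 96]
r3 m[φ1→Q] = [576, 576]
r3 m[φ1→J] = [8, 2]
r3 m[φ2→G] = [567, 162]
r3 m[φ2→A] = [126, 126]
r3 m[φ3→A] = [5, 9]
r3 m[φ3→C] = [567, 567]
r3 m[φ4→G] = [1, 1]
r3 m[φ5→A] = [4, 9]
r3 m[φ6→G] = [2, 4]
r3 m[φ7→J] = [8, 7]
r3 m[G→φ0] = [14, 12]
r3 m[G→φ2] = [18, 32]
r3 m[G→φ4] = [126, 96]
r3 m[G→φ6] = [63, 24]
r3 m[A→φ2] = [20, 81]
r3 m[A→φ3] = [28, 63]
r3 m[A→φ5] = [35, 63]
r3 m[Q→φ1] = [1, 1]
r3 m[J→φ0] = [64, 14]
r3 m[J→φ1] = [72, 56]
r3 m[J→φ7] = [72, 16]
r3 m[C→φ3] = [1, 1]
r4 m[φ0→G] = [576, 192]
r4 m[φ0→J] = [126, 96]
r4 m[φ1→Q] = [576, 576]
r4 m[φ1→J] = [8, 2]
r4 m[φ2→G] = [567, 162]
r4 m[φ2→A] = [126, 126]
r4 m[φ3→A] = [5, 9]
r4 m[φ3→C] = [567, 567]
r4 m[φ4→G] = [1, 1]
r4 m[φ5→A] = [4, 9]
r4 m[φ6→G] = [2, 4]
r4 m[φ7→J] = [8, 7]
r4 m[G→φ0] = [1134, 648]
r4 m[G→φ2] = [1152, 768]
r4 m[G→φ4] = [653184, 124416]
r4 m[G→φ6] = [326592, 31104]
r4 m[A→φ2] = [20, 81]
r4 m[A→φ3] = [504, 1134]
r4 m[A→φ5] = [630, 1134]
r4 m[Q→φ1] = [1, 1]
r4 m[J→φ0] = [64, 14]
r4 m[J→φ1] = [1008, 672]
r4 m[J→φ7] = [1008, 192]
r4 m[C→φ3] = [1, 1]
r5 m[φ0→G] = [576, 192]
r5 m[φ0→J] = [10206, 6804]
r5 m[φ1→Q] = [8064, 8064]
r5 m[φ1→J] = [8, 2]
r5 m[φ2→G] = [567, 162]
r5 m[φ2→A] = [8064, 8064]
r5 m[φ3→A] = [5, 9]
r5 m[φ3→C] = [10206, 10206]
r5 m[φ4→G] = [1, 1]
r5 m[φ5→A] = [4, 9]
r5 m[φ6→G] = [2, 4]
r5 m[φ7→J] = [8, 7]
r5 m[G→φ0] = [1134, 648]
r5 m[G→φ2] = [1152, 768]
r5 m[G→φ4] = [653184, 124416]
r5 m[G→φ6] = [326592, 31104]
r5 m[A→φ2] = [20, 81]
r5 m[A→φ3] = [504, 1134]
r5 m[A→φ5] = [630, 1134]
r5 m[Q→φ1] = [1, 1]
r5 m[J→φ0] = [64, 14]
r5 m[J→φ1] = [1008, 672]
r5 m[J→φ7] = [1008, 192]
r5 m[C→φ3] = [1, 1]
r6 m[φ0→G] = [576, 192]
r6 m[φ0→J] = [10206, 6804]
r6 m[φ1→Q] = [8064, 8064]
r6 m[φ1→J] = [8, 2]
r6 m[φ2→G] = [567, 162]
r6 m[φ2→A] = [8064, 8064]
r6 m[φ3→A] = [5, 9]
r6 m[φ3→C] = [10206, 10206]
r6 m[φ4→G] = [1, 1]
r6 m[φ5→A] = [4, 9]
r6 m[φ6→G] = [2, 4]
r6 m[φ7→J] = [8, 7]
r6 m[G→φ0] = [1134, 648]
r6 m[G→φ2] = [1152, 768]
r6 m[G→φ4] = [653184, 124416]
r6 m[G→φ6] = [326592, 31104]
r6 m[A→φ2] = [20, 81]
r6 m[A→φ3] = [32256, 72576]
r6 m[A→φ5] = [40320, 72576]
r6 m[Q→φ1] = [1, 1]
r6 m[J→φ0] = [64, 14]
r6 m[J→φ1] = [81648, 47628]
r6 m[J→φ7] = [81648, 13608]
r6 m[C→φ3] = [1, 1]
r7 m[φ0→G] = [576, 192]
r7 m[φ0→J] = [10206, 6804]
r7 m[φ1→Q] = [653184, 653184]
r7 m[φ1→J] = [8, 2]
r7 m[φ2→G] = [567, 162]
r7 m[φ2→A] = [8064, 8064]
r7 m[φ3→A] = [5, 9]
r7 m[φ3→C] = [653184, 653184]
r7 m[φ4→G] = [1, 1]
r7 m[φ5→A] = [4, 9]
r7 m[φ6→G] = [2, 4]
r7 m[φ7→J] = [8, 7]
r7 m[G→φ0] = [1134, 648]
r7 m[G→φ2] = [1152, 768]
r7 m[G→φ4] = [653184, 124416]
r7 m[G→φ6] = [326592, 31104]
r7 m[A→φ2] = [20, 81]
r7 m[A→φ3] = [32256, 72576]
r7 m[A→φ5] = [40320, 72576]
r7 m[Q→φ1] = [1, 1]
r7 m[J→φ0] = [64, 14]
r7 m[J→φ1] = [81648, 47628]
r7 m[J→φ7] = [81648, 13608]
r7 m[C→φ3] = [1, 1]
r8 m[φ0→G] = [576, 192]
r8 m[φ0→J] = [10206, 6804]
r8 m[φ1→Q] = [653184, 653184]
r8 m[φ1→J] = [8, 2]
r8 m[φ2→G] = [567, 162]
r8 m[φ2→A] = [8064, 8064]
r8 m[φ3→A] = [5, 9]
r8 m[φ3→C] = [653184, 653184]
r8 m[φ4→G] = [1, 1]
r8 m[φ5→A] = [4, 9]
r8 m[φ6→G] = [2, 4]
r8 m[φ7→J] = [8, 7]
r8 m[G→φ0] = [1134, 648]
r8 m[G→φ2] = [1152, 768]
r8 m[G→φ4] = [653184, 124416]
r8 m[G→φ6] = [326592, 31104]
r8 m[A→φ2] = [20, 81]
r8 m[A→φ3] = [32256, 72576]
r8 m[A→φ5] = [40320, 72576]
r8 m[Q→φ1] = [1, 1]
r8 m[J→φ0] = [64, 14]
r8 m[J→φ1] = [81648, 47628]
r8 m[J→φ7] = [81648, 13608]
r8 m[C→φ3] = [1, 1]
fixed point reached at round 8
traceback from G: (G=0, A=1, Q=0, J=0, C=0), score=653184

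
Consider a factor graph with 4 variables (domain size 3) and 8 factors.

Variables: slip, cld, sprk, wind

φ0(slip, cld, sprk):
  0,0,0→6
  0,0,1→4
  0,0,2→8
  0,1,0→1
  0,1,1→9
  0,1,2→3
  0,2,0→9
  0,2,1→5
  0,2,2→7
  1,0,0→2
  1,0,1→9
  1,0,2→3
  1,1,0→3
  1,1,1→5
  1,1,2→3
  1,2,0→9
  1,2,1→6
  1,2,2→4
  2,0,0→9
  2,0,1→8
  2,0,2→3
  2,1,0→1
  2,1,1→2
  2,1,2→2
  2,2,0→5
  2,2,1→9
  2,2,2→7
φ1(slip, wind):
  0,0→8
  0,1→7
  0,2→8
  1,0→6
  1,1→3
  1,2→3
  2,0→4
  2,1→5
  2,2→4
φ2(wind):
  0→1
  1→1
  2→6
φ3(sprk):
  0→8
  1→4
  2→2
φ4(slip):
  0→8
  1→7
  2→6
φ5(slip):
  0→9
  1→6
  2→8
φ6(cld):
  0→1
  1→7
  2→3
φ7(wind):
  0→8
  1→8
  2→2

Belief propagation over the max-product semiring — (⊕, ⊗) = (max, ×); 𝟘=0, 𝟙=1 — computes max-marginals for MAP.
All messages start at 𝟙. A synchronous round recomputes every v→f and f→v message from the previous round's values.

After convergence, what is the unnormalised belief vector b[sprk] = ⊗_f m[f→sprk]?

init: all messages = 𝟙 over 3 values
r1 m[φ0→slip] = [9, 9, 9]
r1 m[φ0→cld] = [9, 9, 9]
r1 m[φ0→sprk] = [9, 9, 8]
r1 m[φ1→slip] = [8, 6, 5]
r1 m[φ1→wind] = [8, 7, 8]
r1 m[φ2→wind] = [1, 1, 6]
r1 m[φ3→sprk] = [8, 4, 2]
r1 m[φ4→slip] = [8, 7, 6]
r1 m[φ5→slip] = [9, 6, 8]
r1 m[φ6→cld] = [1, 7, 3]
r1 m[φ7→wind] = [8, 8, 2]
r1 m[slip→φ0] = [1, 1, 1]
r1 m[slip→φ1] = [1, 1, 1]
r1 m[slip→φ4] = [1, 1, 1]
r1 m[slip→φ5] = [1, 1, 1]
r1 m[cld→φ0] = [1, 1, 1]
r1 m[cld→φ6] = [1, 1, 1]
r1 m[sprk→φ0] = [1, 1, 1]
r1 m[sprk→φ3] = [1, 1, 1]
r1 m[wind→φ1] = [1, 1, 1]
r1 m[wind→φ2] = [1, 1, 1]
r1 m[wind→φ7] = [1, 1, 1]
r2 m[φ0→slip] = [9, 9, 9]
r2 m[φ0→cld] = [9, 9, 9]
r2 m[φ0→sprk] = [9, 9, 8]
r2 m[φ1→slip] = [8, 6, 5]
r2 m[φ1→wind] = [8, 7, 8]
r2 m[φ2→wind] = [1, 1, 6]
r2 m[φ3→sprk] = [8, 4, 2]
r2 m[φ4→slip] = [8, 7, 6]
r2 m[φ5→slip] = [9, 6, 8]
r2 m[φ6→cld] = [1, 7, 3]
r2 m[φ7→wind] = [8, 8, 2]
r2 m[slip→φ0] = [576, 252, 240]
r2 m[slip→φ1] = [648, 378, 432]
r2 m[slip→φ4] = [648, 324, 360]
r2 m[slip→φ5] = [576, 378, 270]
r2 m[cld→φ0] = [1, 7, 3]
r2 m[cld→φ6] = [9, 9, 9]
r2 m[sprk→φ0] = [8, 4, 2]
r2 m[sprk→φ3] = [9, 9, 8]
r2 m[wind→φ1] = [8, 8, 12]
r2 m[wind→φ2] = [64, 56, 16]
r2 m[wind→φ7] = [8, 7, 48]
r3 m[φ0→slip] = [252, 216, 120]
r3 m[φ0→cld] = [27648, 20736, 41472]
r3 m[φ0→sprk] = [15552, 36288, 12096]
r3 m[φ1→slip] = [96, 48, 48]
r3 m[φ1→wind] = [5184, 4536, 5184]
r3 m[φ2→wind] = [1, 1, 6]
r3 m[φ3→sprk] = [8, 4, 2]
r3 m[φ4→slip] = [8, 7, 6]
r3 m[φ5→slip] = [9, 6, 8]
r3 m[φ6→cld] = [1, 7, 3]
r3 m[φ7→wind] = [8, 8, 2]
r3 m[slip→φ0] = [576, 252, 240]
r3 m[slip→φ1] = [648, 378, 432]
r3 m[slip→φ4] = [648, 324, 360]
r3 m[slip→φ5] = [576, 378, 270]
r3 m[cld→φ0] = [1, 7, 3]
r3 m[cld→φ6] = [9, 9, 9]
r3 m[sprk→φ0] = [8, 4, 2]
r3 m[sprk→φ3] = [9, 9, 8]
r3 m[wind→φ1] = [8, 8, 12]
r3 m[wind→φ2] = [64, 56, 16]
r3 m[wind→φ7] = [8, 7, 48]
r4 m[φ0→slip] = [252, 216, 120]
r4 m[φ0→cld] = [27648, 20736, 41472]
r4 m[φ0→sprk] = [15552, 36288, 12096]
r4 m[φ1→slip] = [96, 48, 48]
r4 m[φ1→wind] = [5184, 4536, 5184]
r4 m[φ2→wind] = [1, 1, 6]
r4 m[φ3→sprk] = [8, 4, 2]
r4 m[φ4→slip] = [8, 7, 6]
r4 m[φ5→slip] = [9, 6, 8]
r4 m[φ6→cld] = [1, 7, 3]
r4 m[φ7→wind] = [8, 8, 2]
r4 m[slip→φ0] = [6912, 2016, 2304]
r4 m[slip→φ1] = [18144, 9072, 5760]
r4 m[slip→φ4] = [217728, 62208, 46080]
r4 m[slip→φ5] = [193536, 72576, 34560]
r4 m[cld→φ0] = [1, 7, 3]
r4 m[cld→φ6] = [27648, 20736, 41472]
r4 m[sprk→φ0] = [8, 4, 2]
r4 m[sprk→φ3] = [15552, 36288, 12096]
r4 m[wind→φ1] = [8, 8, 12]
r4 m[wind→φ2] = [41472, 36288, 10368]
r4 m[wind→φ7] = [5184, 4536, 31104]
r5 m[φ0→slip] = [252, 216, 120]
r5 m[φ0→cld] = [331776, 248832, 497664]
r5 m[φ0→sprk] = [186624, 435456, 145152]
r5 m[φ1→slip] = [96, 48, 48]
r5 m[φ1→wind] = [145152, 127008, 145152]
r5 m[φ2→wind] = [1, 1, 6]
r5 m[φ3→sprk] = [8, 4, 2]
r5 m[φ4→slip] = [8, 7, 6]
r5 m[φ5→slip] = [9, 6, 8]
r5 m[φ6→cld] = [1, 7, 3]
r5 m[φ7→wind] = [8, 8, 2]
r5 m[slip→φ0] = [6912, 2016, 2304]
r5 m[slip→φ1] = [18144, 9072, 5760]
r5 m[slip→φ4] = [217728, 62208, 46080]
r5 m[slip→φ5] = [193536, 72576, 34560]
r5 m[cld→φ0] = [1, 7, 3]
r5 m[cld→φ6] = [27648, 20736, 41472]
r5 m[sprk→φ0] = [8, 4, 2]
r5 m[sprk→φ3] = [15552, 36288, 12096]
r5 m[wind→φ1] = [8, 8, 12]
r5 m[wind→φ2] = [41472, 36288, 10368]
r5 m[wind→φ7] = [5184, 4536, 31104]
r6 m[φ0→slip] = [252, 216, 120]
r6 m[φ0→cld] = [331776, 248832, 497664]
r6 m[φ0→sprk] = [186624, 435456, 145152]
r6 m[φ1→slip] = [96, 48, 48]
r6 m[φ1→wind] = [145152, 127008, 145152]
r6 m[φ2→wind] = [1, 1, 6]
r6 m[φ3→sprk] = [8, 4, 2]
r6 m[φ4→slip] = [8, 7, 6]
r6 m[φ5→slip] = [9, 6, 8]
r6 m[φ6→cld] = [1, 7, 3]
r6 m[φ7→wind] = [8, 8, 2]
r6 m[slip→φ0] = [6912, 2016, 2304]
r6 m[slip→φ1] = [18144, 9072, 5760]
r6 m[slip→φ4] = [217728, 62208, 46080]
r6 m[slip→φ5] = [193536, 72576, 34560]
r6 m[cld→φ0] = [1, 7, 3]
r6 m[cld→φ6] = [331776, 248832, 497664]
r6 m[sprk→φ0] = [8, 4, 2]
r6 m[sprk→φ3] = [186624, 435456, 145152]
r6 m[wind→φ1] = [8, 8, 12]
r6 m[wind→φ2] = [1161216, 1016064, 290304]
r6 m[wind→φ7] = [145152, 127008, 870912]
r7 m[φ0→slip] = [252, 216, 120]
r7 m[φ0→cld] = [331776, 248832, 497664]
r7 m[φ0→sprk] = [186624, 435456, 145152]
r7 m[φ1→slip] = [96, 48, 48]
r7 m[φ1→wind] = [145152, 127008, 145152]
r7 m[φ2→wind] = [1, 1, 6]
r7 m[φ3→sprk] = [8, 4, 2]
r7 m[φ4→slip] = [8, 7, 6]
r7 m[φ5→slip] = [9, 6, 8]
r7 m[φ6→cld] = [1, 7, 3]
r7 m[φ7→wind] = [8, 8, 2]
r7 m[slip→φ0] = [6912, 2016, 2304]
r7 m[slip→φ1] = [18144, 9072, 5760]
r7 m[slip→φ4] = [217728, 62208, 46080]
r7 m[slip→φ5] = [193536, 72576, 34560]
r7 m[cld→φ0] = [1, 7, 3]
r7 m[cld→φ6] = [331776, 248832, 497664]
r7 m[sprk→φ0] = [8, 4, 2]
r7 m[sprk→φ3] = [186624, 435456, 145152]
r7 m[wind→φ1] = [8, 8, 12]
r7 m[wind→φ2] = [1161216, 1016064, 290304]
r7 m[wind→φ7] = [145152, 127008, 870912]
fixed point reached at round 7
b[sprk] = ⊗ incoming = [1492992, 1741824, 290304]

b[sprk] = [1492992, 1741824, 290304]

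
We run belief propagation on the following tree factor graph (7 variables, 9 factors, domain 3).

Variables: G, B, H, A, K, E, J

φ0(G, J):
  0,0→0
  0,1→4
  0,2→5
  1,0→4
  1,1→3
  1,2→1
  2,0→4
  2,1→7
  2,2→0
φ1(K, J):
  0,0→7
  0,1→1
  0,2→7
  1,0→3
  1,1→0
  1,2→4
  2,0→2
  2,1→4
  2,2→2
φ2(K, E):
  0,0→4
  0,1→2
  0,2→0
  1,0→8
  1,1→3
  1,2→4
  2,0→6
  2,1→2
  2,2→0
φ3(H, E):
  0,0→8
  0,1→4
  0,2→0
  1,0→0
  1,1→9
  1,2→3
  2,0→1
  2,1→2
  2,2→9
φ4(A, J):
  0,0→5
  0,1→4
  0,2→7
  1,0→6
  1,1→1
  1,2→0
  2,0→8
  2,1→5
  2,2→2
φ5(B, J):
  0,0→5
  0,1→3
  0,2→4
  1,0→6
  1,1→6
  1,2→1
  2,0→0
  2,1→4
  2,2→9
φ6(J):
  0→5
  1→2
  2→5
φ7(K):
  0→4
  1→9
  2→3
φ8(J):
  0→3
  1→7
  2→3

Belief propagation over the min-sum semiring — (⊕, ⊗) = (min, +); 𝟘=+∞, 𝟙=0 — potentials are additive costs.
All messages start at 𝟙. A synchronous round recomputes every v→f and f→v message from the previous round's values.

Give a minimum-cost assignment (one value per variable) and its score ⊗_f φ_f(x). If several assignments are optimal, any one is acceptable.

assignment: (G=2, B=1, H=0, A=1, K=2, E=2, J=2); score = 14

init: all messages = 𝟙 over 3 values
r1 m[φ0→G] = [0, 1, 0]
r1 m[φ0→J] = [0, 3, 0]
r1 m[φ1→K] = [1, 0, 2]
r1 m[φ1→J] = [2, 0, 2]
r1 m[φ2→K] = [0, 3, 0]
r1 m[φ2→E] = [4, 2, 0]
r1 m[φ3→H] = [0, 0, 1]
r1 m[φ3→E] = [0, 2, 0]
r1 m[φ4→A] = [4, 0, 2]
r1 m[φ4→J] = [5, 1, 0]
r1 m[φ5→B] = [3, 1, 0]
r1 m[φ5→J] = [0, 3, 1]
r1 m[φ6→J] = [5, 2, 5]
r1 m[φ7→K] = [4, 9, 3]
r1 m[φ8→J] = [3, 7, 3]
r1 m[G→φ0] = [0, 0, 0]
r1 m[B→φ5] = [0, 0, 0]
r1 m[H→φ3] = [0, 0, 0]
r1 m[A→φ4] = [0, 0, 0]
r1 m[K→φ1] = [0, 0, 0]
r1 m[K→φ2] = [0, 0, 0]
r1 m[K→φ7] = [0, 0, 0]
r1 m[E→φ2] = [0, 0, 0]
r1 m[E→φ3] = [0, 0, 0]
r1 m[J→φ0] = [0, 0, 0]
r1 m[J→φ1] = [0, 0, 0]
r1 m[J→φ4] = [0, 0, 0]
r1 m[J→φ5] = [0, 0, 0]
r1 m[J→φ6] = [0, 0, 0]
r1 m[J→φ8] = [0, 0, 0]
r2 m[φ0→G] = [0, 1, 0]
r2 m[φ0→J] = [0, 3, 0]
r2 m[φ1→K] = [1, 0, 2]
r2 m[φ1→J] = [2, 0, 2]
r2 m[φ2→K] = [0, 3, 0]
r2 m[φ2→E] = [4, 2, 0]
r2 m[φ3→H] = [0, 0, 1]
r2 m[φ3→E] = [0, 2, 0]
r2 m[φ4→A] = [4, 0, 2]
r2 m[φ4→J] = [5, 1, 0]
r2 m[φ5→B] = [3, 1, 0]
r2 m[φ5→J] = [0, 3, 1]
r2 m[φ6→J] = [5, 2, 5]
r2 m[φ7→K] = [4, 9, 3]
r2 m[φ8→J] = [3, 7, 3]
r2 m[G→φ0] = [0, 0, 0]
r2 m[B→φ5] = [0, 0, 0]
r2 m[H→φ3] = [0, 0, 0]
r2 m[A→φ4] = [0, 0, 0]
r2 m[K→φ1] = [4, 12, 3]
r2 m[K→φ2] = [5, 9, 5]
r2 m[K→φ7] = [1, 3, 2]
r2 m[E→φ2] = [0, 2, 0]
r2 m[E→φ3] = [4, 2, 0]
r2 m[J→φ0] = [15, 13, 11]
r2 m[J→φ1] = [13, 16, 9]
r2 m[J→φ4] = [10, 15, 11]
r2 m[J→φ5] = [15, 13, 10]
r2 m[J→φ6] = [10, 14, 6]
r2 m[J→φ8] = [12, 9, 8]
r3 m[φ0→G] = [15, 12, 11]
r3 m[φ0→J] = [0, 3, 0]
r3 m[φ1→K] = [16, 13, 11]
r3 m[φ1→J] = [5, 5, 5]
r3 m[φ2→K] = [0, 4, 0]
r3 m[φ2→E] = [9, 7, 5]
r3 m[φ3→H] = [0, 3, 4]
r3 m[φ3→E] = [0, 2, 0]
r3 m[φ4→A] = [15, 11, 13]
r3 m[φ4→J] = [5, 1, 0]
r3 m[φ5→B] = [14, 11, 15]
r3 m[φ5→J] = [0, 3, 1]
r3 m[φ6→J] = [5, 2, 5]
r3 m[φ7→K] = [4, 9, 3]
r3 m[φ8→J] = [3, 7, 3]
r3 m[G→φ0] = [0, 0, 0]
r3 m[B→φ5] = [0, 0, 0]
r3 m[H→φ3] = [0, 0, 0]
r3 m[A→φ4] = [0, 0, 0]
r3 m[K→φ1] = [4, 12, 3]
r3 m[K→φ2] = [5, 9, 5]
r3 m[K→φ7] = [1, 3, 2]
r3 m[E→φ2] = [0, 2, 0]
r3 m[E→φ3] = [4, 2, 0]
r3 m[J→φ0] = [15, 13, 11]
r3 m[J→φ1] = [13, 16, 9]
r3 m[J→φ4] = [10, 15, 11]
r3 m[J→φ5] = [15, 13, 10]
r3 m[J→φ6] = [10, 14, 6]
r3 m[J→φ8] = [12, 9, 8]
r4 m[φ0→G] = [15, 12, 11]
r4 m[φ0→J] = [0, 3, 0]
r4 m[φ1→K] = [16, 13, 11]
r4 m[φ1→J] = [5, 5, 5]
r4 m[φ2→K] = [0, 4, 0]
r4 m[φ2→E] = [9, 7, 5]
r4 m[φ3→H] = [0, 3, 4]
r4 m[φ3→E] = [0, 2, 0]
r4 m[φ4→A] = [15, 11, 13]
r4 m[φ4→J] = [5, 1, 0]
r4 m[φ5→B] = [14, 11, 15]
r4 m[φ5→J] = [0, 3, 1]
r4 m[φ6→J] = [5, 2, 5]
r4 m[φ7→K] = [4, 9, 3]
r4 m[φ8→J] = [3, 7, 3]
r4 m[G→φ0] = [0, 0, 0]
r4 m[B→φ5] = [0, 0, 0]
r4 m[H→φ3] = [0, 0, 0]
r4 m[A→φ4] = [0, 0, 0]
r4 m[K→φ1] = [4, 13, 3]
r4 m[K→φ2] = [20, 22, 14]
r4 m[K→φ7] = [16, 17, 11]
r4 m[E→φ2] = [0, 2, 0]
r4 m[E→φ3] = [9, 7, 5]
r4 m[J→φ0] = [18, 18, 14]
r4 m[J→φ1] = [13, 16, 9]
r4 m[J→φ4] = [13, 20, 14]
r4 m[J→φ5] = [18, 18, 13]
r4 m[J→φ6] = [13, 19, 9]
r4 m[J→φ8] = [15, 14, 11]
r5 m[φ0→G] = [18, 15, 14]
r5 m[φ0→J] = [0, 3, 0]
r5 m[φ1→K] = [16, 13, 11]
r5 m[φ1→J] = [5, 5, 5]
r5 m[φ2→K] = [0, 4, 0]
r5 m[φ2→E] = [20, 16, 14]
r5 m[φ3→H] = [5, 8, 9]
r5 m[φ3→E] = [0, 2, 0]
r5 m[φ4→A] = [18, 14, 16]
r5 m[φ4→J] = [5, 1, 0]
r5 m[φ5→B] = [17, 14, 18]
r5 m[φ5→J] = [0, 3, 1]
r5 m[φ6→J] = [5, 2, 5]
r5 m[φ7→K] = [4, 9, 3]
r5 m[φ8→J] = [3, 7, 3]
r5 m[G→φ0] = [0, 0, 0]
r5 m[B→φ5] = [0, 0, 0]
r5 m[H→φ3] = [0, 0, 0]
r5 m[A→φ4] = [0, 0, 0]
r5 m[K→φ1] = [4, 13, 3]
r5 m[K→φ2] = [20, 22, 14]
r5 m[K→φ7] = [16, 17, 11]
r5 m[E→φ2] = [0, 2, 0]
r5 m[E→φ3] = [9, 7, 5]
r5 m[J→φ0] = [18, 18, 14]
r5 m[J→φ1] = [13, 16, 9]
r5 m[J→φ4] = [13, 20, 14]
r5 m[J→φ5] = [18, 18, 13]
r5 m[J→φ6] = [13, 19, 9]
r5 m[J→φ8] = [15, 14, 11]
r6 m[φ0→G] = [18, 15, 14]
r6 m[φ0→J] = [0, 3, 0]
r6 m[φ1→K] = [16, 13, 11]
r6 m[φ1→J] = [5, 5, 5]
r6 m[φ2→K] = [0, 4, 0]
r6 m[φ2→E] = [20, 16, 14]
r6 m[φ3→H] = [5, 8, 9]
r6 m[φ3→E] = [0, 2, 0]
r6 m[φ4→A] = [18, 14, 16]
r6 m[φ4→J] = [5, 1, 0]
r6 m[φ5→B] = [17, 14, 18]
r6 m[φ5→J] = [0, 3, 1]
r6 m[φ6→J] = [5, 2, 5]
r6 m[φ7→K] = [4, 9, 3]
r6 m[φ8→J] = [3, 7, 3]
r6 m[G→φ0] = [0, 0, 0]
r6 m[B→φ5] = [0, 0, 0]
r6 m[H→φ3] = [0, 0, 0]
r6 m[A→φ4] = [0, 0, 0]
r6 m[K→φ1] = [4, 13, 3]
r6 m[K→φ2] = [20, 22, 14]
r6 m[K→φ7] = [16, 17, 11]
r6 m[E→φ2] = [0, 2, 0]
r6 m[E→φ3] = [20, 16, 14]
r6 m[J→φ0] = [18, 18, 14]
r6 m[J→φ1] = [13, 16, 9]
r6 m[J→φ4] = [13, 20, 14]
r6 m[J→φ5] = [18, 18, 13]
r6 m[J→φ6] = [13, 19, 9]
r6 m[J→φ8] = [15, 14, 11]
r7 m[φ0→G] = [18, 15, 14]
r7 m[φ0→J] = [0, 3, 0]
r7 m[φ1→K] = [16, 13, 11]
r7 m[φ1→J] = [5, 5, 5]
r7 m[φ2→K] = [0, 4, 0]
r7 m[φ2→E] = [20, 16, 14]
r7 m[φ3→H] = [14, 17, 18]
r7 m[φ3→E] = [0, 2, 0]
r7 m[φ4→A] = [18, 14, 16]
r7 m[φ4→J] = [5, 1, 0]
r7 m[φ5→B] = [17, 14, 18]
r7 m[φ5→J] = [0, 3, 1]
r7 m[φ6→J] = [5, 2, 5]
r7 m[φ7→K] = [4, 9, 3]
r7 m[φ8→J] = [3, 7, 3]
r7 m[G→φ0] = [0, 0, 0]
r7 m[B→φ5] = [0, 0, 0]
r7 m[H→φ3] = [0, 0, 0]
r7 m[A→φ4] = [0, 0, 0]
r7 m[K→φ1] = [4, 13, 3]
r7 m[K→φ2] = [20, 22, 14]
r7 m[K→φ7] = [16, 17, 11]
r7 m[E→φ2] = [0, 2, 0]
r7 m[E→φ3] = [20, 16, 14]
r7 m[J→φ0] = [18, 18, 14]
r7 m[J→φ1] = [13, 16, 9]
r7 m[J→φ4] = [13, 20, 14]
r7 m[J→φ5] = [18, 18, 13]
r7 m[J→φ6] = [13, 19, 9]
r7 m[J→φ8] = [15, 14, 11]
r8 m[φ0→G] = [18, 15, 14]
r8 m[φ0→J] = [0, 3, 0]
r8 m[φ1→K] = [16, 13, 11]
r8 m[φ1→J] = [5, 5, 5]
r8 m[φ2→K] = [0, 4, 0]
r8 m[φ2→E] = [20, 16, 14]
r8 m[φ3→H] = [14, 17, 18]
r8 m[φ3→E] = [0, 2, 0]
r8 m[φ4→A] = [18, 14, 16]
r8 m[φ4→J] = [5, 1, 0]
r8 m[φ5→B] = [17, 14, 18]
r8 m[φ5→J] = [0, 3, 1]
r8 m[φ6→J] = [5, 2, 5]
r8 m[φ7→K] = [4, 9, 3]
r8 m[φ8→J] = [3, 7, 3]
r8 m[G→φ0] = [0, 0, 0]
r8 m[B→φ5] = [0, 0, 0]
r8 m[H→φ3] = [0, 0, 0]
r8 m[A→φ4] = [0, 0, 0]
r8 m[K→φ1] = [4, 13, 3]
r8 m[K→φ2] = [20, 22, 14]
r8 m[K→φ7] = [16, 17, 11]
r8 m[E→φ2] = [0, 2, 0]
r8 m[E→φ3] = [20, 16, 14]
r8 m[J→φ0] = [18, 18, 14]
r8 m[J→φ1] = [13, 16, 9]
r8 m[J→φ4] = [13, 20, 14]
r8 m[J→φ5] = [18, 18, 13]
r8 m[J→φ6] = [13, 19, 9]
r8 m[J→φ8] = [15, 14, 11]
fixed point reached at round 8
traceback from G: (G=2, B=1, H=0, A=1, K=2, E=2, J=2), score=14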